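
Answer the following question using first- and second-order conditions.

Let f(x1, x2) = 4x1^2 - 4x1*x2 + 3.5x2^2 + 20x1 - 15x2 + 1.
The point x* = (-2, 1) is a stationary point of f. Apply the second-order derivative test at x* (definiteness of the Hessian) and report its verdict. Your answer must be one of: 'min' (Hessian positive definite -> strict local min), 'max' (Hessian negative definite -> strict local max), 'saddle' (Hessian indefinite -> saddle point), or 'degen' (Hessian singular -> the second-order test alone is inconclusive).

Compute the Hessian H = grad^2 f:
  H = [[8, -4], [-4, 7]]
Verify stationarity: grad f(x*) = H x* + g = (0, 0).
Eigenvalues of H: 3.4689, 11.5311.
Both eigenvalues > 0, so H is positive definite -> x* is a strict local min.

min


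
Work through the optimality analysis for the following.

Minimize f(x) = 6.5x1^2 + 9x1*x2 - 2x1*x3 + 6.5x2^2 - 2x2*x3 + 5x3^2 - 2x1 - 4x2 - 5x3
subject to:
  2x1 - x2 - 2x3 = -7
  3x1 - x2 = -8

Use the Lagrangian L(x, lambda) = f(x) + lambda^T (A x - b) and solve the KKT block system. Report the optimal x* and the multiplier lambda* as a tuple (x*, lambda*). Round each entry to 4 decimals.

Form the Lagrangian:
  L(x, lambda) = (1/2) x^T Q x + c^T x + lambda^T (A x - b)
Stationarity (grad_x L = 0): Q x + c + A^T lambda = 0.
Primal feasibility: A x = b.

This gives the KKT block system:
  [ Q   A^T ] [ x     ]   [-c ]
  [ A    0  ] [ lambda ] = [ b ]

Solving the linear system:
  x*      = (-1.9897, 2.0308, 0.4949)
  lambda* = (-0.0668, 3.5707)
  f(x*)   = 10.7397

x* = (-1.9897, 2.0308, 0.4949), lambda* = (-0.0668, 3.5707)


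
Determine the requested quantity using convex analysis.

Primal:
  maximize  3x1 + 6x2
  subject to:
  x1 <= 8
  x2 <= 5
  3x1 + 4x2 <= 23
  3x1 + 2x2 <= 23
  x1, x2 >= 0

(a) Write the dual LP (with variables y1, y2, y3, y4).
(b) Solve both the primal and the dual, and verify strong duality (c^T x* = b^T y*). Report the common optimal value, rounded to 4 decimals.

The standard primal-dual pair for 'max c^T x s.t. A x <= b, x >= 0' is:
  Dual:  min b^T y  s.t.  A^T y >= c,  y >= 0.

So the dual LP is:
  minimize  8y1 + 5y2 + 23y3 + 23y4
  subject to:
    y1 + 3y3 + 3y4 >= 3
    y2 + 4y3 + 2y4 >= 6
    y1, y2, y3, y4 >= 0

Solving the primal: x* = (1, 5).
  primal value c^T x* = 33.
Solving the dual: y* = (0, 2, 1, 0).
  dual value b^T y* = 33.
Strong duality: c^T x* = b^T y*. Confirmed.

33


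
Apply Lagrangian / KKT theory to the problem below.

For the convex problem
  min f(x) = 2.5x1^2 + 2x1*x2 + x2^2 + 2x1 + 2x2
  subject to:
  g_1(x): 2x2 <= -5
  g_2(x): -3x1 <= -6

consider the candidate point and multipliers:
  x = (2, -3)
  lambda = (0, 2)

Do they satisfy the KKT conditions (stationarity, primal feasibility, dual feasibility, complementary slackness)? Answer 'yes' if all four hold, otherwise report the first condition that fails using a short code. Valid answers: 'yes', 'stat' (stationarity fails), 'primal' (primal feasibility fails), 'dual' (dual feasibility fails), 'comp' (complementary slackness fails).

Gradient of f: grad f(x) = Q x + c = (6, 0)
Constraint values g_i(x) = a_i^T x - b_i:
  g_1((2, -3)) = -1
  g_2((2, -3)) = 0
Stationarity residual: grad f(x) + sum_i lambda_i a_i = (0, 0)
  -> stationarity OK
Primal feasibility (all g_i <= 0): OK
Dual feasibility (all lambda_i >= 0): OK
Complementary slackness (lambda_i * g_i(x) = 0 for all i): OK

Verdict: yes, KKT holds.

yes


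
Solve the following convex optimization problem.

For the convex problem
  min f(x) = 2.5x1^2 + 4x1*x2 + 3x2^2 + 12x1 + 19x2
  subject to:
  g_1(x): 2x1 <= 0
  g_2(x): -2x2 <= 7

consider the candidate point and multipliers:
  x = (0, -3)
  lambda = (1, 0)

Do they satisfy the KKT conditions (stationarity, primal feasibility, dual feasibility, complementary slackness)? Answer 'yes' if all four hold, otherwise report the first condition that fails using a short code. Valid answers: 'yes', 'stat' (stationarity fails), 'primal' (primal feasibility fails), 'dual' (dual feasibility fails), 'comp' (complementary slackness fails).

Gradient of f: grad f(x) = Q x + c = (0, 1)
Constraint values g_i(x) = a_i^T x - b_i:
  g_1((0, -3)) = 0
  g_2((0, -3)) = -1
Stationarity residual: grad f(x) + sum_i lambda_i a_i = (2, 1)
  -> stationarity FAILS
Primal feasibility (all g_i <= 0): OK
Dual feasibility (all lambda_i >= 0): OK
Complementary slackness (lambda_i * g_i(x) = 0 for all i): OK

Verdict: the first failing condition is stationarity -> stat.

stat


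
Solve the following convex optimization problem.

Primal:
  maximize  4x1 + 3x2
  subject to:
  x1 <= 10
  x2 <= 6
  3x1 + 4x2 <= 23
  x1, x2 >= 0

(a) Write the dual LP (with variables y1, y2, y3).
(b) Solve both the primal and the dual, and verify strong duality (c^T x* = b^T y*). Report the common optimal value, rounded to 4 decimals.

The standard primal-dual pair for 'max c^T x s.t. A x <= b, x >= 0' is:
  Dual:  min b^T y  s.t.  A^T y >= c,  y >= 0.

So the dual LP is:
  minimize  10y1 + 6y2 + 23y3
  subject to:
    y1 + 3y3 >= 4
    y2 + 4y3 >= 3
    y1, y2, y3 >= 0

Solving the primal: x* = (7.6667, 0).
  primal value c^T x* = 30.6667.
Solving the dual: y* = (0, 0, 1.3333).
  dual value b^T y* = 30.6667.
Strong duality: c^T x* = b^T y*. Confirmed.

30.6667


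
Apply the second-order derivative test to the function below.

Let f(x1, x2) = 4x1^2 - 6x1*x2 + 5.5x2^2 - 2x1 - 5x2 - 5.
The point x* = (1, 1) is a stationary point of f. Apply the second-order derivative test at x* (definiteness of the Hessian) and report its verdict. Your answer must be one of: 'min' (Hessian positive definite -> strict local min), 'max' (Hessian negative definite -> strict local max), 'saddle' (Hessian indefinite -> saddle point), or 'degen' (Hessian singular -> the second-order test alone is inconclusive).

Compute the Hessian H = grad^2 f:
  H = [[8, -6], [-6, 11]]
Verify stationarity: grad f(x*) = H x* + g = (0, 0).
Eigenvalues of H: 3.3153, 15.6847.
Both eigenvalues > 0, so H is positive definite -> x* is a strict local min.

min


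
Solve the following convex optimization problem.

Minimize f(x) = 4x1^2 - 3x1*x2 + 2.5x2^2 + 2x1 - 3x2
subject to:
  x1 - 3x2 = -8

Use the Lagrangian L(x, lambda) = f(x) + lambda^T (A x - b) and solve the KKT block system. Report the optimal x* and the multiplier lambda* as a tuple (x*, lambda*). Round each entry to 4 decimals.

Form the Lagrangian:
  L(x, lambda) = (1/2) x^T Q x + c^T x + lambda^T (A x - b)
Stationarity (grad_x L = 0): Q x + c + A^T lambda = 0.
Primal feasibility: A x = b.

This gives the KKT block system:
  [ Q   A^T ] [ x     ]   [-c ]
  [ A    0  ] [ lambda ] = [ b ]

Solving the linear system:
  x*      = (0.3898, 2.7966)
  lambda* = (3.2712)
  f(x*)   = 9.2797

x* = (0.3898, 2.7966), lambda* = (3.2712)


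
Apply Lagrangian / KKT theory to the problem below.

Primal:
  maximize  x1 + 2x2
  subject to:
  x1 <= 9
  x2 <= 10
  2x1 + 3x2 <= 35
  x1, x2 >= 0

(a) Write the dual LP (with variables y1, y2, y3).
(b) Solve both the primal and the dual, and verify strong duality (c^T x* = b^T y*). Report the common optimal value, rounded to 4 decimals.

The standard primal-dual pair for 'max c^T x s.t. A x <= b, x >= 0' is:
  Dual:  min b^T y  s.t.  A^T y >= c,  y >= 0.

So the dual LP is:
  minimize  9y1 + 10y2 + 35y3
  subject to:
    y1 + 2y3 >= 1
    y2 + 3y3 >= 2
    y1, y2, y3 >= 0

Solving the primal: x* = (2.5, 10).
  primal value c^T x* = 22.5.
Solving the dual: y* = (0, 0.5, 0.5).
  dual value b^T y* = 22.5.
Strong duality: c^T x* = b^T y*. Confirmed.

22.5


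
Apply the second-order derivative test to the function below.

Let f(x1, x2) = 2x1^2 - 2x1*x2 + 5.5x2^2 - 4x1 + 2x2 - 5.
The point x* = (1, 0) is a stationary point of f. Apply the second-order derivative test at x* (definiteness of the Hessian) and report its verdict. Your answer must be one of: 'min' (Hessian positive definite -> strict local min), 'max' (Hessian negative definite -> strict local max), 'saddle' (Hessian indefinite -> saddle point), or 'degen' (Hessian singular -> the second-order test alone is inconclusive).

Compute the Hessian H = grad^2 f:
  H = [[4, -2], [-2, 11]]
Verify stationarity: grad f(x*) = H x* + g = (0, 0).
Eigenvalues of H: 3.4689, 11.5311.
Both eigenvalues > 0, so H is positive definite -> x* is a strict local min.

min


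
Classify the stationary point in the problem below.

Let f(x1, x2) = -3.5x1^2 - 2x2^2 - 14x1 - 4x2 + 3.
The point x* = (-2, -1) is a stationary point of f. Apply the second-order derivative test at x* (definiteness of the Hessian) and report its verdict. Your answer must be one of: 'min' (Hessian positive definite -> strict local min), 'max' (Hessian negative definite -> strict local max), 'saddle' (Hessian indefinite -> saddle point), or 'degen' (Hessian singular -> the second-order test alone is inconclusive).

Compute the Hessian H = grad^2 f:
  H = [[-7, 0], [0, -4]]
Verify stationarity: grad f(x*) = H x* + g = (0, 0).
Eigenvalues of H: -7, -4.
Both eigenvalues < 0, so H is negative definite -> x* is a strict local max.

max


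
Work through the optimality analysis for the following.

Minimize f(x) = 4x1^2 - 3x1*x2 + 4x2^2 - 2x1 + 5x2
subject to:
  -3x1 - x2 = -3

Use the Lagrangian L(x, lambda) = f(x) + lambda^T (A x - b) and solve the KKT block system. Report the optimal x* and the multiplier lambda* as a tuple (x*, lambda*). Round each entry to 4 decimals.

Form the Lagrangian:
  L(x, lambda) = (1/2) x^T Q x + c^T x + lambda^T (A x - b)
Stationarity (grad_x L = 0): Q x + c + A^T lambda = 0.
Primal feasibility: A x = b.

This gives the KKT block system:
  [ Q   A^T ] [ x     ]   [-c ]
  [ A    0  ] [ lambda ] = [ b ]

Solving the linear system:
  x*      = (1, 0)
  lambda* = (2)
  f(x*)   = 2

x* = (1, 0), lambda* = (2)


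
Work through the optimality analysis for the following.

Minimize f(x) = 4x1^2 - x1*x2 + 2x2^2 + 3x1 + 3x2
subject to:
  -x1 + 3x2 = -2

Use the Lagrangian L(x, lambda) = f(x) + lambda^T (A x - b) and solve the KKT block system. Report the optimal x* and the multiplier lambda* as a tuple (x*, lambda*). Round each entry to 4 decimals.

Form the Lagrangian:
  L(x, lambda) = (1/2) x^T Q x + c^T x + lambda^T (A x - b)
Stationarity (grad_x L = 0): Q x + c + A^T lambda = 0.
Primal feasibility: A x = b.

This gives the KKT block system:
  [ Q   A^T ] [ x     ]   [-c ]
  [ A    0  ] [ lambda ] = [ b ]

Solving the linear system:
  x*      = (-0.4857, -0.8286)
  lambda* = (-0.0571)
  f(x*)   = -2.0286

x* = (-0.4857, -0.8286), lambda* = (-0.0571)


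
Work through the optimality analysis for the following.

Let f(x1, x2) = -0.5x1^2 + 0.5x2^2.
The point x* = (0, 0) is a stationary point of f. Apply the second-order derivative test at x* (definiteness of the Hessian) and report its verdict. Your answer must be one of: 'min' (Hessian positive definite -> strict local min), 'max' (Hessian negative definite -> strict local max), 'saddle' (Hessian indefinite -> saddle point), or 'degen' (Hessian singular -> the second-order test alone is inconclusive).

Compute the Hessian H = grad^2 f:
  H = [[-1, 0], [0, 1]]
Verify stationarity: grad f(x*) = H x* + g = (0, 0).
Eigenvalues of H: -1, 1.
Eigenvalues have mixed signs, so H is indefinite -> x* is a saddle point.

saddle


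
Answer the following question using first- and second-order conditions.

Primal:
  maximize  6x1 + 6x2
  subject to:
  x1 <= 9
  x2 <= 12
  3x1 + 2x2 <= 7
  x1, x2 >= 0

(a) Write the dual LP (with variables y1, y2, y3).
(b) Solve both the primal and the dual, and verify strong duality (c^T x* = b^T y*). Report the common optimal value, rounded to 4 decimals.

The standard primal-dual pair for 'max c^T x s.t. A x <= b, x >= 0' is:
  Dual:  min b^T y  s.t.  A^T y >= c,  y >= 0.

So the dual LP is:
  minimize  9y1 + 12y2 + 7y3
  subject to:
    y1 + 3y3 >= 6
    y2 + 2y3 >= 6
    y1, y2, y3 >= 0

Solving the primal: x* = (0, 3.5).
  primal value c^T x* = 21.
Solving the dual: y* = (0, 0, 3).
  dual value b^T y* = 21.
Strong duality: c^T x* = b^T y*. Confirmed.

21


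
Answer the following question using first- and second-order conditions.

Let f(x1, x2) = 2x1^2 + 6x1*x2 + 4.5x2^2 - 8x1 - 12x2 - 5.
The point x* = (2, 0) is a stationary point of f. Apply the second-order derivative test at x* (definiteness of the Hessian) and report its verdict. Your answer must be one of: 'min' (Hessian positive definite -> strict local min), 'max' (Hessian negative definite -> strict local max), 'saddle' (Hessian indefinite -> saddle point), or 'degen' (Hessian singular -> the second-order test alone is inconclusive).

Compute the Hessian H = grad^2 f:
  H = [[4, 6], [6, 9]]
Verify stationarity: grad f(x*) = H x* + g = (0, 0).
Eigenvalues of H: 0, 13.
H has a zero eigenvalue (singular; positive semidefinite but not definite), so H is neither positive definite, negative definite, nor indefinite. The second-order test alone is inconclusive -> degen.
(Indeed, f is constant along the null direction of H through x*, so x* is not a strict local extremum.)

degen


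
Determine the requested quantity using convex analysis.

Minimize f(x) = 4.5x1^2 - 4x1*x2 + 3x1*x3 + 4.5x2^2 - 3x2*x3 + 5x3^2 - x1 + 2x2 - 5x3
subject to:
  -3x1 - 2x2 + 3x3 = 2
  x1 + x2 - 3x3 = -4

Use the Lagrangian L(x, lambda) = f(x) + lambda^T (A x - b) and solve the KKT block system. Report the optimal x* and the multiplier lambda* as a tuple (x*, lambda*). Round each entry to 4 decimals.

Form the Lagrangian:
  L(x, lambda) = (1/2) x^T Q x + c^T x + lambda^T (A x - b)
Stationarity (grad_x L = 0): Q x + c + A^T lambda = 0.
Primal feasibility: A x = b.

This gives the KKT block system:
  [ Q   A^T ] [ x     ]   [-c ]
  [ A    0  ] [ lambda ] = [ b ]

Solving the linear system:
  x*      = (0.6059, 0.7881, 1.798)
  lambda* = (5.4198, 9.5644)
  f(x*)   = 9.699

x* = (0.6059, 0.7881, 1.798), lambda* = (5.4198, 9.5644)


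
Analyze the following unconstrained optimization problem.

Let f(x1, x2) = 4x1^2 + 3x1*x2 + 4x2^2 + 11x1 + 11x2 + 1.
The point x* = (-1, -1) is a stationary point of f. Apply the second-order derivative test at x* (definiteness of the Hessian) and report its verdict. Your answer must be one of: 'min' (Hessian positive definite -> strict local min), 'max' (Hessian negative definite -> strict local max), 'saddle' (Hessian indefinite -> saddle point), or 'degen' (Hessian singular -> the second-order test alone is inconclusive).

Compute the Hessian H = grad^2 f:
  H = [[8, 3], [3, 8]]
Verify stationarity: grad f(x*) = H x* + g = (0, 0).
Eigenvalues of H: 5, 11.
Both eigenvalues > 0, so H is positive definite -> x* is a strict local min.

min


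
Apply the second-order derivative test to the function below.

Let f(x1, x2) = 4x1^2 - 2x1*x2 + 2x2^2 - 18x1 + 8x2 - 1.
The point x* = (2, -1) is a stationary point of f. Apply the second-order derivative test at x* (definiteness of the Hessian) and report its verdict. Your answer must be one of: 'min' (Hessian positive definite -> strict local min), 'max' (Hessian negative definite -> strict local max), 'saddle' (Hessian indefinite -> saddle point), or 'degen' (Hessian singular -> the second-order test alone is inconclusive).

Compute the Hessian H = grad^2 f:
  H = [[8, -2], [-2, 4]]
Verify stationarity: grad f(x*) = H x* + g = (0, 0).
Eigenvalues of H: 3.1716, 8.8284.
Both eigenvalues > 0, so H is positive definite -> x* is a strict local min.

min


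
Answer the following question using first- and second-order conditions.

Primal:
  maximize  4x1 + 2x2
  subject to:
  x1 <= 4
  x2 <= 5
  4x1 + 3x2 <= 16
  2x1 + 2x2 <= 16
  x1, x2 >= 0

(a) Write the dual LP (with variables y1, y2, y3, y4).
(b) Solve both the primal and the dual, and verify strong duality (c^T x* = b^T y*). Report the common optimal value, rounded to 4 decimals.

The standard primal-dual pair for 'max c^T x s.t. A x <= b, x >= 0' is:
  Dual:  min b^T y  s.t.  A^T y >= c,  y >= 0.

So the dual LP is:
  minimize  4y1 + 5y2 + 16y3 + 16y4
  subject to:
    y1 + 4y3 + 2y4 >= 4
    y2 + 3y3 + 2y4 >= 2
    y1, y2, y3, y4 >= 0

Solving the primal: x* = (4, 0).
  primal value c^T x* = 16.
Solving the dual: y* = (0, 0, 1, 0).
  dual value b^T y* = 16.
Strong duality: c^T x* = b^T y*. Confirmed.

16


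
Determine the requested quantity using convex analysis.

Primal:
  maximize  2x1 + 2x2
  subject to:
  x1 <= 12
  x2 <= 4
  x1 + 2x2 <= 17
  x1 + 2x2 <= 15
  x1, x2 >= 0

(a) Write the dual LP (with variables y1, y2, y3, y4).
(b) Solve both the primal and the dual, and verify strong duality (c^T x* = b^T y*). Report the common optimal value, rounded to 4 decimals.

The standard primal-dual pair for 'max c^T x s.t. A x <= b, x >= 0' is:
  Dual:  min b^T y  s.t.  A^T y >= c,  y >= 0.

So the dual LP is:
  minimize  12y1 + 4y2 + 17y3 + 15y4
  subject to:
    y1 + y3 + y4 >= 2
    y2 + 2y3 + 2y4 >= 2
    y1, y2, y3, y4 >= 0

Solving the primal: x* = (12, 1.5).
  primal value c^T x* = 27.
Solving the dual: y* = (1, 0, 0, 1).
  dual value b^T y* = 27.
Strong duality: c^T x* = b^T y*. Confirmed.

27


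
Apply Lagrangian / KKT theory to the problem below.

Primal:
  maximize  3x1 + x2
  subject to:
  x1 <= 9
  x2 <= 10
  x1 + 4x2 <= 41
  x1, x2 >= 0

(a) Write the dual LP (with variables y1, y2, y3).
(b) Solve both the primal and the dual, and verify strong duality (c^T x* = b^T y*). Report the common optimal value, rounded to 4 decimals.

The standard primal-dual pair for 'max c^T x s.t. A x <= b, x >= 0' is:
  Dual:  min b^T y  s.t.  A^T y >= c,  y >= 0.

So the dual LP is:
  minimize  9y1 + 10y2 + 41y3
  subject to:
    y1 + y3 >= 3
    y2 + 4y3 >= 1
    y1, y2, y3 >= 0

Solving the primal: x* = (9, 8).
  primal value c^T x* = 35.
Solving the dual: y* = (2.75, 0, 0.25).
  dual value b^T y* = 35.
Strong duality: c^T x* = b^T y*. Confirmed.

35


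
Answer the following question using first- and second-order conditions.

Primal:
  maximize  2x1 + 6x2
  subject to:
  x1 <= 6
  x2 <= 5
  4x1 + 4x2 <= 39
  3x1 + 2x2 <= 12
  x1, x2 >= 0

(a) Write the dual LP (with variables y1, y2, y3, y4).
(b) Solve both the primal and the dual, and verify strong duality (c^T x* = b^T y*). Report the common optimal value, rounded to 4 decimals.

The standard primal-dual pair for 'max c^T x s.t. A x <= b, x >= 0' is:
  Dual:  min b^T y  s.t.  A^T y >= c,  y >= 0.

So the dual LP is:
  minimize  6y1 + 5y2 + 39y3 + 12y4
  subject to:
    y1 + 4y3 + 3y4 >= 2
    y2 + 4y3 + 2y4 >= 6
    y1, y2, y3, y4 >= 0

Solving the primal: x* = (0.6667, 5).
  primal value c^T x* = 31.3333.
Solving the dual: y* = (0, 4.6667, 0, 0.6667).
  dual value b^T y* = 31.3333.
Strong duality: c^T x* = b^T y*. Confirmed.

31.3333


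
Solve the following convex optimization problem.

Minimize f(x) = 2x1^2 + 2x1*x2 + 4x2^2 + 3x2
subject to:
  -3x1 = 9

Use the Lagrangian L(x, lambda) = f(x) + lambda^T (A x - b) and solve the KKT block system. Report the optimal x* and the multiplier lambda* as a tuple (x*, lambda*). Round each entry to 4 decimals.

Form the Lagrangian:
  L(x, lambda) = (1/2) x^T Q x + c^T x + lambda^T (A x - b)
Stationarity (grad_x L = 0): Q x + c + A^T lambda = 0.
Primal feasibility: A x = b.

This gives the KKT block system:
  [ Q   A^T ] [ x     ]   [-c ]
  [ A    0  ] [ lambda ] = [ b ]

Solving the linear system:
  x*      = (-3, 0.375)
  lambda* = (-3.75)
  f(x*)   = 17.4375

x* = (-3, 0.375), lambda* = (-3.75)


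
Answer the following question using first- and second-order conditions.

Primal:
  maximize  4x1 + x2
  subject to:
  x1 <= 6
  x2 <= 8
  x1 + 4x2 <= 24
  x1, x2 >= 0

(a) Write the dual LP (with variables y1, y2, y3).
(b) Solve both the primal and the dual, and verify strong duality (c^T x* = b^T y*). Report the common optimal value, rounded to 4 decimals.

The standard primal-dual pair for 'max c^T x s.t. A x <= b, x >= 0' is:
  Dual:  min b^T y  s.t.  A^T y >= c,  y >= 0.

So the dual LP is:
  minimize  6y1 + 8y2 + 24y3
  subject to:
    y1 + y3 >= 4
    y2 + 4y3 >= 1
    y1, y2, y3 >= 0

Solving the primal: x* = (6, 4.5).
  primal value c^T x* = 28.5.
Solving the dual: y* = (3.75, 0, 0.25).
  dual value b^T y* = 28.5.
Strong duality: c^T x* = b^T y*. Confirmed.

28.5


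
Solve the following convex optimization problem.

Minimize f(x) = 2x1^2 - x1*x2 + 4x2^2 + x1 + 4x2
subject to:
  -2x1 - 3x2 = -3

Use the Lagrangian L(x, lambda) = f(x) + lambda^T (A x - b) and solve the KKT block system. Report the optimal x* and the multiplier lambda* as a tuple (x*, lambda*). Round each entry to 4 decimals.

Form the Lagrangian:
  L(x, lambda) = (1/2) x^T Q x + c^T x + lambda^T (A x - b)
Stationarity (grad_x L = 0): Q x + c + A^T lambda = 0.
Primal feasibility: A x = b.

This gives the KKT block system:
  [ Q   A^T ] [ x     ]   [-c ]
  [ A    0  ] [ lambda ] = [ b ]

Solving the linear system:
  x*      = (0.9, 0.4)
  lambda* = (2.1)
  f(x*)   = 4.4

x* = (0.9, 0.4), lambda* = (2.1)


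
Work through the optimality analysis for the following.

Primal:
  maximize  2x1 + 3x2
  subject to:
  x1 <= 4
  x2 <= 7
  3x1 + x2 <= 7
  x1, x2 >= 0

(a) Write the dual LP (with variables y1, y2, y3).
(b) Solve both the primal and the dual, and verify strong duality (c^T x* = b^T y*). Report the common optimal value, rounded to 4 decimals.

The standard primal-dual pair for 'max c^T x s.t. A x <= b, x >= 0' is:
  Dual:  min b^T y  s.t.  A^T y >= c,  y >= 0.

So the dual LP is:
  minimize  4y1 + 7y2 + 7y3
  subject to:
    y1 + 3y3 >= 2
    y2 + y3 >= 3
    y1, y2, y3 >= 0

Solving the primal: x* = (0, 7).
  primal value c^T x* = 21.
Solving the dual: y* = (0, 2.3333, 0.6667).
  dual value b^T y* = 21.
Strong duality: c^T x* = b^T y*. Confirmed.

21


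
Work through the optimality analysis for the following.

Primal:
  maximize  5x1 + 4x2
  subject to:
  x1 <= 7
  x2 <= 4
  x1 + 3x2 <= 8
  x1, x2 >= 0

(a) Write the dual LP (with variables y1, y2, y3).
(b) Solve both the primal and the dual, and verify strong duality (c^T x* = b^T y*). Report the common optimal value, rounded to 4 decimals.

The standard primal-dual pair for 'max c^T x s.t. A x <= b, x >= 0' is:
  Dual:  min b^T y  s.t.  A^T y >= c,  y >= 0.

So the dual LP is:
  minimize  7y1 + 4y2 + 8y3
  subject to:
    y1 + y3 >= 5
    y2 + 3y3 >= 4
    y1, y2, y3 >= 0

Solving the primal: x* = (7, 0.3333).
  primal value c^T x* = 36.3333.
Solving the dual: y* = (3.6667, 0, 1.3333).
  dual value b^T y* = 36.3333.
Strong duality: c^T x* = b^T y*. Confirmed.

36.3333


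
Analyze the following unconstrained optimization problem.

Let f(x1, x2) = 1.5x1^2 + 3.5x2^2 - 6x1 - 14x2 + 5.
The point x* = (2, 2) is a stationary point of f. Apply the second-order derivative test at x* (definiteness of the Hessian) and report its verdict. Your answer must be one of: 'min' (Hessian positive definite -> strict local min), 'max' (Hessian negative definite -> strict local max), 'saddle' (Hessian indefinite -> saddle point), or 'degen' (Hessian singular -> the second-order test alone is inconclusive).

Compute the Hessian H = grad^2 f:
  H = [[3, 0], [0, 7]]
Verify stationarity: grad f(x*) = H x* + g = (0, 0).
Eigenvalues of H: 3, 7.
Both eigenvalues > 0, so H is positive definite -> x* is a strict local min.

min


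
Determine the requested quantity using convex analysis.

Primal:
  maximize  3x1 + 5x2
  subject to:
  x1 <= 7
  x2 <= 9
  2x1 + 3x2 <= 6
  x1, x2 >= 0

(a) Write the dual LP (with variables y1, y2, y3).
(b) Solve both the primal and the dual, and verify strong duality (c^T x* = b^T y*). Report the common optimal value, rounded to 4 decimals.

The standard primal-dual pair for 'max c^T x s.t. A x <= b, x >= 0' is:
  Dual:  min b^T y  s.t.  A^T y >= c,  y >= 0.

So the dual LP is:
  minimize  7y1 + 9y2 + 6y3
  subject to:
    y1 + 2y3 >= 3
    y2 + 3y3 >= 5
    y1, y2, y3 >= 0

Solving the primal: x* = (0, 2).
  primal value c^T x* = 10.
Solving the dual: y* = (0, 0, 1.6667).
  dual value b^T y* = 10.
Strong duality: c^T x* = b^T y*. Confirmed.

10


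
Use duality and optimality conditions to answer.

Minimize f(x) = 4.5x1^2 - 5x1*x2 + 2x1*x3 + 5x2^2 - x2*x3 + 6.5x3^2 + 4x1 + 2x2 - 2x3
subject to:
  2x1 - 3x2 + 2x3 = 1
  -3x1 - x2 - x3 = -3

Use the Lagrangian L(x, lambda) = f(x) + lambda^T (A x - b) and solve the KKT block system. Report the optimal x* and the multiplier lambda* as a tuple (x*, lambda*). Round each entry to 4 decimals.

Form the Lagrangian:
  L(x, lambda) = (1/2) x^T Q x + c^T x + lambda^T (A x - b)
Stationarity (grad_x L = 0): Q x + c + A^T lambda = 0.
Primal feasibility: A x = b.

This gives the KKT block system:
  [ Q   A^T ] [ x     ]   [-c ]
  [ A    0  ] [ lambda ] = [ b ]

Solving the linear system:
  x*      = (0.7514, 0.3989, 0.347)
  lambda* = (-0.3459, 2.9232)
  f(x*)   = 6.1124

x* = (0.7514, 0.3989, 0.347), lambda* = (-0.3459, 2.9232)


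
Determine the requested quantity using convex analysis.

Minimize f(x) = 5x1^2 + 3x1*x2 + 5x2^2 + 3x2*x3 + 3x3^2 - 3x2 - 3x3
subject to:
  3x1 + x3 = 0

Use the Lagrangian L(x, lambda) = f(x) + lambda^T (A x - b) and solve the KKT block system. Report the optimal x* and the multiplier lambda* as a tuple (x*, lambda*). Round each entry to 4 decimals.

Form the Lagrangian:
  L(x, lambda) = (1/2) x^T Q x + c^T x + lambda^T (A x - b)
Stationarity (grad_x L = 0): Q x + c + A^T lambda = 0.
Primal feasibility: A x = b.

This gives the KKT block system:
  [ Q   A^T ] [ x     ]   [-c ]
  [ A    0  ] [ lambda ] = [ b ]

Solving the linear system:
  x*      = (-0.1192, 0.2285, 0.3576)
  lambda* = (0.1689)
  f(x*)   = -0.8791

x* = (-0.1192, 0.2285, 0.3576), lambda* = (0.1689)


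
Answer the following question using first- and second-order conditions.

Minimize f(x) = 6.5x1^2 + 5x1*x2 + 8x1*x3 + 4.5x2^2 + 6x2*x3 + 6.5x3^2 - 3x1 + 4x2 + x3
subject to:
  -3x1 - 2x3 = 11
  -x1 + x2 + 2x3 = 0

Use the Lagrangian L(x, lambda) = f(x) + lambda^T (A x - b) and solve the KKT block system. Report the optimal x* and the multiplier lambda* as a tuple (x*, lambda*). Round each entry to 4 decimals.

Form the Lagrangian:
  L(x, lambda) = (1/2) x^T Q x + c^T x + lambda^T (A x - b)
Stationarity (grad_x L = 0): Q x + c + A^T lambda = 0.
Primal feasibility: A x = b.

This gives the KKT block system:
  [ Q   A^T ] [ x     ]   [-c ]
  [ A    0  ] [ lambda ] = [ b ]

Solving the linear system:
  x*      = (-2.263, 1.9482, -2.1056)
  lambda* = (-13.9789, 2.4146)
  f(x*)   = 83.1219

x* = (-2.263, 1.9482, -2.1056), lambda* = (-13.9789, 2.4146)


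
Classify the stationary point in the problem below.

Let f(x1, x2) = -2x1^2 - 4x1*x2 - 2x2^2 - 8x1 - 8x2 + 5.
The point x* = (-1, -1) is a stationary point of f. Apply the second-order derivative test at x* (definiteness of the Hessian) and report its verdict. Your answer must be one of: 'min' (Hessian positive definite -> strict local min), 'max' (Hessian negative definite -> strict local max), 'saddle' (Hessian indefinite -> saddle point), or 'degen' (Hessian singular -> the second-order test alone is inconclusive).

Compute the Hessian H = grad^2 f:
  H = [[-4, -4], [-4, -4]]
Verify stationarity: grad f(x*) = H x* + g = (0, 0).
Eigenvalues of H: -8, 0.
H has a zero eigenvalue (singular; negative semidefinite but not definite), so H is neither positive definite, negative definite, nor indefinite. The second-order test alone is inconclusive -> degen.
(Indeed, f is constant along the null direction of H through x*, so x* is not a strict local extremum.)

degen


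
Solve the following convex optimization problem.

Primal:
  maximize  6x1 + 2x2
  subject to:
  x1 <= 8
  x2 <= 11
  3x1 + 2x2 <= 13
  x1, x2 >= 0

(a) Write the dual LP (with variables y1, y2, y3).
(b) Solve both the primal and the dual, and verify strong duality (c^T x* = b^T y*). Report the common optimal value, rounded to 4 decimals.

The standard primal-dual pair for 'max c^T x s.t. A x <= b, x >= 0' is:
  Dual:  min b^T y  s.t.  A^T y >= c,  y >= 0.

So the dual LP is:
  minimize  8y1 + 11y2 + 13y3
  subject to:
    y1 + 3y3 >= 6
    y2 + 2y3 >= 2
    y1, y2, y3 >= 0

Solving the primal: x* = (4.3333, 0).
  primal value c^T x* = 26.
Solving the dual: y* = (0, 0, 2).
  dual value b^T y* = 26.
Strong duality: c^T x* = b^T y*. Confirmed.

26


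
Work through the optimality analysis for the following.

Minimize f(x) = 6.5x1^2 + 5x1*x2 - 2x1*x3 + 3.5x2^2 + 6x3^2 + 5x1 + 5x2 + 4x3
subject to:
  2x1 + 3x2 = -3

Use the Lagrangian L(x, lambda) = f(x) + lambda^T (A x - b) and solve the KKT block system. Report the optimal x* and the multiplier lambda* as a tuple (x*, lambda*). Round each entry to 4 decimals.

Form the Lagrangian:
  L(x, lambda) = (1/2) x^T Q x + c^T x + lambda^T (A x - b)
Stationarity (grad_x L = 0): Q x + c + A^T lambda = 0.
Primal feasibility: A x = b.

This gives the KKT block system:
  [ Q   A^T ] [ x     ]   [-c ]
  [ A    0  ] [ lambda ] = [ b ]

Solving the linear system:
  x*      = (-0.2195, -0.8537, -0.3699)
  lambda* = (0.6911)
  f(x*)   = -2.3862

x* = (-0.2195, -0.8537, -0.3699), lambda* = (0.6911)


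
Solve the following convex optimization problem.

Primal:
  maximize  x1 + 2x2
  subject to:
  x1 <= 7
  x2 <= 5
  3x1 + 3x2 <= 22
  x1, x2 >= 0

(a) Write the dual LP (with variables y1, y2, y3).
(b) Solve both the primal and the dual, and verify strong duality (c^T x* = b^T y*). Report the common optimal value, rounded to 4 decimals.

The standard primal-dual pair for 'max c^T x s.t. A x <= b, x >= 0' is:
  Dual:  min b^T y  s.t.  A^T y >= c,  y >= 0.

So the dual LP is:
  minimize  7y1 + 5y2 + 22y3
  subject to:
    y1 + 3y3 >= 1
    y2 + 3y3 >= 2
    y1, y2, y3 >= 0

Solving the primal: x* = (2.3333, 5).
  primal value c^T x* = 12.3333.
Solving the dual: y* = (0, 1, 0.3333).
  dual value b^T y* = 12.3333.
Strong duality: c^T x* = b^T y*. Confirmed.

12.3333


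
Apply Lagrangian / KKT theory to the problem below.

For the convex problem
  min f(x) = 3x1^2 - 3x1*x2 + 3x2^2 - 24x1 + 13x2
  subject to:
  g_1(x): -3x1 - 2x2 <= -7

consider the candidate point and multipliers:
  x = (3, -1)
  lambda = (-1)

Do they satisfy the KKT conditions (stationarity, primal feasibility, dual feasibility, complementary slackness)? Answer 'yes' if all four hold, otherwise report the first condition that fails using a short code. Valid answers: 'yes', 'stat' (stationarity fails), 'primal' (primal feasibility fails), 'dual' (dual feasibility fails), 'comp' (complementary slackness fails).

Gradient of f: grad f(x) = Q x + c = (-3, -2)
Constraint values g_i(x) = a_i^T x - b_i:
  g_1((3, -1)) = 0
Stationarity residual: grad f(x) + sum_i lambda_i a_i = (0, 0)
  -> stationarity OK
Primal feasibility (all g_i <= 0): OK
Dual feasibility (all lambda_i >= 0): FAILS
Complementary slackness (lambda_i * g_i(x) = 0 for all i): OK

Verdict: the first failing condition is dual_feasibility -> dual.

dual


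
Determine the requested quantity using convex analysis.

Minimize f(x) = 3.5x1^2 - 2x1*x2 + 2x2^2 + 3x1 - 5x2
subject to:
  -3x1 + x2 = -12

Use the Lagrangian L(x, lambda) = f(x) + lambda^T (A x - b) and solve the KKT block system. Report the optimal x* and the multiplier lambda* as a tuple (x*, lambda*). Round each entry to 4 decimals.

Form the Lagrangian:
  L(x, lambda) = (1/2) x^T Q x + c^T x + lambda^T (A x - b)
Stationarity (grad_x L = 0): Q x + c + A^T lambda = 0.
Primal feasibility: A x = b.

This gives the KKT block system:
  [ Q   A^T ] [ x     ]   [-c ]
  [ A    0  ] [ lambda ] = [ b ]

Solving the linear system:
  x*      = (4.2581, 0.7742)
  lambda* = (10.4194)
  f(x*)   = 66.9677

x* = (4.2581, 0.7742), lambda* = (10.4194)


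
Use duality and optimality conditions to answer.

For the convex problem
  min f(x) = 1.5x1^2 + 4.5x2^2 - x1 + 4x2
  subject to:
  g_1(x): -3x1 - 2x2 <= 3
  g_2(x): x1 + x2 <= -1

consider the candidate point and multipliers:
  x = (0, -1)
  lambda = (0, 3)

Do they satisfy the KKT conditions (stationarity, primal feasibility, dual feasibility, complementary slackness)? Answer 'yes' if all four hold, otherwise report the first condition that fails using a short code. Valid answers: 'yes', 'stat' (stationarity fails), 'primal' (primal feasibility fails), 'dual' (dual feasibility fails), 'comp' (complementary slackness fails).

Gradient of f: grad f(x) = Q x + c = (-1, -5)
Constraint values g_i(x) = a_i^T x - b_i:
  g_1((0, -1)) = -1
  g_2((0, -1)) = 0
Stationarity residual: grad f(x) + sum_i lambda_i a_i = (2, -2)
  -> stationarity FAILS
Primal feasibility (all g_i <= 0): OK
Dual feasibility (all lambda_i >= 0): OK
Complementary slackness (lambda_i * g_i(x) = 0 for all i): OK

Verdict: the first failing condition is stationarity -> stat.

stat


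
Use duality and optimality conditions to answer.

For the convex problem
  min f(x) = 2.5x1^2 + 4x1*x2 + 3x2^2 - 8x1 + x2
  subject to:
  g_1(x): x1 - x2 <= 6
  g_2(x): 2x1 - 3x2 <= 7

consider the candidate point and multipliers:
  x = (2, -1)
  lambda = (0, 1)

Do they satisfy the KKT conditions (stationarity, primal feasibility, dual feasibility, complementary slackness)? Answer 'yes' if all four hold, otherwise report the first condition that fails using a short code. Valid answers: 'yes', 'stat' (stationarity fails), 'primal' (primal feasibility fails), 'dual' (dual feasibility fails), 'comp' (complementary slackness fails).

Gradient of f: grad f(x) = Q x + c = (-2, 3)
Constraint values g_i(x) = a_i^T x - b_i:
  g_1((2, -1)) = -3
  g_2((2, -1)) = 0
Stationarity residual: grad f(x) + sum_i lambda_i a_i = (0, 0)
  -> stationarity OK
Primal feasibility (all g_i <= 0): OK
Dual feasibility (all lambda_i >= 0): OK
Complementary slackness (lambda_i * g_i(x) = 0 for all i): OK

Verdict: yes, KKT holds.

yes


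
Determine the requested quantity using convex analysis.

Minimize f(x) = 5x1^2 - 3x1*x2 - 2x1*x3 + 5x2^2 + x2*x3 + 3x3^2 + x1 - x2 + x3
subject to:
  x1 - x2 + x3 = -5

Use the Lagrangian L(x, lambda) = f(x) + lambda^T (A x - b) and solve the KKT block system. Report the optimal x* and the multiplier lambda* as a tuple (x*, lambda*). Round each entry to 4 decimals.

Form the Lagrangian:
  L(x, lambda) = (1/2) x^T Q x + c^T x + lambda^T (A x - b)
Stationarity (grad_x L = 0): Q x + c + A^T lambda = 0.
Primal feasibility: A x = b.

This gives the KKT block system:
  [ Q   A^T ] [ x     ]   [-c ]
  [ A    0  ] [ lambda ] = [ b ]

Solving the linear system:
  x*      = (-1.3889, 1.0185, -2.5926)
  lambda* = (10.7593)
  f(x*)   = 24.3981

x* = (-1.3889, 1.0185, -2.5926), lambda* = (10.7593)


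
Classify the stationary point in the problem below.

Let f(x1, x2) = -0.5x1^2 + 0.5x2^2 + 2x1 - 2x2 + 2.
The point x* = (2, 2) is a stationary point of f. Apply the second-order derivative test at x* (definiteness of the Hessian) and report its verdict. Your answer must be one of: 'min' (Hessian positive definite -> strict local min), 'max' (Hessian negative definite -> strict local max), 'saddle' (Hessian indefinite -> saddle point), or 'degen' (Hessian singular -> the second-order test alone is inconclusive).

Compute the Hessian H = grad^2 f:
  H = [[-1, 0], [0, 1]]
Verify stationarity: grad f(x*) = H x* + g = (0, 0).
Eigenvalues of H: -1, 1.
Eigenvalues have mixed signs, so H is indefinite -> x* is a saddle point.

saddle


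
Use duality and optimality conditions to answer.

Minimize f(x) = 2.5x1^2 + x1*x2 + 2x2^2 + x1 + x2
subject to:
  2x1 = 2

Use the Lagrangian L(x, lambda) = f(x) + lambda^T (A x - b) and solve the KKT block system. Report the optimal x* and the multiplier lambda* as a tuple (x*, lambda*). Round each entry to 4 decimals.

Form the Lagrangian:
  L(x, lambda) = (1/2) x^T Q x + c^T x + lambda^T (A x - b)
Stationarity (grad_x L = 0): Q x + c + A^T lambda = 0.
Primal feasibility: A x = b.

This gives the KKT block system:
  [ Q   A^T ] [ x     ]   [-c ]
  [ A    0  ] [ lambda ] = [ b ]

Solving the linear system:
  x*      = (1, -0.5)
  lambda* = (-2.75)
  f(x*)   = 3

x* = (1, -0.5), lambda* = (-2.75)


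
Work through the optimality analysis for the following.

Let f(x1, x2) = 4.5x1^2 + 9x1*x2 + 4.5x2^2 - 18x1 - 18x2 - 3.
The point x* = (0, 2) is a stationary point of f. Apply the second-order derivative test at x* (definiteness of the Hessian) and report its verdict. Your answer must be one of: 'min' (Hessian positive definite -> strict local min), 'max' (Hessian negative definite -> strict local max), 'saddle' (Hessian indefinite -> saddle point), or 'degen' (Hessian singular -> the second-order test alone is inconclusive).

Compute the Hessian H = grad^2 f:
  H = [[9, 9], [9, 9]]
Verify stationarity: grad f(x*) = H x* + g = (0, 0).
Eigenvalues of H: 0, 18.
H has a zero eigenvalue (singular; positive semidefinite but not definite), so H is neither positive definite, negative definite, nor indefinite. The second-order test alone is inconclusive -> degen.
(Indeed, f is constant along the null direction of H through x*, so x* is not a strict local extremum.)

degen


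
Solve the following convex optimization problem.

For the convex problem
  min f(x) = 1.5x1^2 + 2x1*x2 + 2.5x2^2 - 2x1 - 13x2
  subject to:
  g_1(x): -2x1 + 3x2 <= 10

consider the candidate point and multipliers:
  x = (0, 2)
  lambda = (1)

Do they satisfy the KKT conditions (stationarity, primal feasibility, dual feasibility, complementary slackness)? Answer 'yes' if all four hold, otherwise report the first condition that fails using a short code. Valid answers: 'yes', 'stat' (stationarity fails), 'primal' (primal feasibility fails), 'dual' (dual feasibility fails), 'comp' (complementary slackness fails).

Gradient of f: grad f(x) = Q x + c = (2, -3)
Constraint values g_i(x) = a_i^T x - b_i:
  g_1((0, 2)) = -4
Stationarity residual: grad f(x) + sum_i lambda_i a_i = (0, 0)
  -> stationarity OK
Primal feasibility (all g_i <= 0): OK
Dual feasibility (all lambda_i >= 0): OK
Complementary slackness (lambda_i * g_i(x) = 0 for all i): FAILS

Verdict: the first failing condition is complementary_slackness -> comp.

comp


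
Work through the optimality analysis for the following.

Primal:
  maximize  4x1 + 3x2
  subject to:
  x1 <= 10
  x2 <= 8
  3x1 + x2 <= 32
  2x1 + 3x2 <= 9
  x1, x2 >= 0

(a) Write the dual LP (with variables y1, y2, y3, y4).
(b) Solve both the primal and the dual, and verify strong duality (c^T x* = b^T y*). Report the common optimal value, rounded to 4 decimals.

The standard primal-dual pair for 'max c^T x s.t. A x <= b, x >= 0' is:
  Dual:  min b^T y  s.t.  A^T y >= c,  y >= 0.

So the dual LP is:
  minimize  10y1 + 8y2 + 32y3 + 9y4
  subject to:
    y1 + 3y3 + 2y4 >= 4
    y2 + y3 + 3y4 >= 3
    y1, y2, y3, y4 >= 0

Solving the primal: x* = (4.5, 0).
  primal value c^T x* = 18.
Solving the dual: y* = (0, 0, 0, 2).
  dual value b^T y* = 18.
Strong duality: c^T x* = b^T y*. Confirmed.

18


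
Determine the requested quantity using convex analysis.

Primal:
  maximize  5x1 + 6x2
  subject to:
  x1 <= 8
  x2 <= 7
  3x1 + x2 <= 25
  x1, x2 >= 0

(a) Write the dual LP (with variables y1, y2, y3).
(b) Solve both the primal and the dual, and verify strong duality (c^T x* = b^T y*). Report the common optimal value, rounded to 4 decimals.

The standard primal-dual pair for 'max c^T x s.t. A x <= b, x >= 0' is:
  Dual:  min b^T y  s.t.  A^T y >= c,  y >= 0.

So the dual LP is:
  minimize  8y1 + 7y2 + 25y3
  subject to:
    y1 + 3y3 >= 5
    y2 + y3 >= 6
    y1, y2, y3 >= 0

Solving the primal: x* = (6, 7).
  primal value c^T x* = 72.
Solving the dual: y* = (0, 4.3333, 1.6667).
  dual value b^T y* = 72.
Strong duality: c^T x* = b^T y*. Confirmed.

72


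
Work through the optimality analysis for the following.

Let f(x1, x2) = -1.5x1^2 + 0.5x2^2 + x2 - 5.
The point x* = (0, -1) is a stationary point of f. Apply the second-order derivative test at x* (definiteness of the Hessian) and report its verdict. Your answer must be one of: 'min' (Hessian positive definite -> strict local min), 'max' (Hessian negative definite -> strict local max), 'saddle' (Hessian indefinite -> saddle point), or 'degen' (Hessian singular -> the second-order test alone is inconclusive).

Compute the Hessian H = grad^2 f:
  H = [[-3, 0], [0, 1]]
Verify stationarity: grad f(x*) = H x* + g = (0, 0).
Eigenvalues of H: -3, 1.
Eigenvalues have mixed signs, so H is indefinite -> x* is a saddle point.

saddle


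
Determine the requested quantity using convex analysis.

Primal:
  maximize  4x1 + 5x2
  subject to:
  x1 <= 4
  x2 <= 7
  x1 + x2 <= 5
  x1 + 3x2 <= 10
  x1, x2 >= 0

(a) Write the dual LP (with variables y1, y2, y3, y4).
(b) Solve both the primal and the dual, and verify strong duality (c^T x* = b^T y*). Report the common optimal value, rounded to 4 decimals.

The standard primal-dual pair for 'max c^T x s.t. A x <= b, x >= 0' is:
  Dual:  min b^T y  s.t.  A^T y >= c,  y >= 0.

So the dual LP is:
  minimize  4y1 + 7y2 + 5y3 + 10y4
  subject to:
    y1 + y3 + y4 >= 4
    y2 + y3 + 3y4 >= 5
    y1, y2, y3, y4 >= 0

Solving the primal: x* = (2.5, 2.5).
  primal value c^T x* = 22.5.
Solving the dual: y* = (0, 0, 3.5, 0.5).
  dual value b^T y* = 22.5.
Strong duality: c^T x* = b^T y*. Confirmed.

22.5
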